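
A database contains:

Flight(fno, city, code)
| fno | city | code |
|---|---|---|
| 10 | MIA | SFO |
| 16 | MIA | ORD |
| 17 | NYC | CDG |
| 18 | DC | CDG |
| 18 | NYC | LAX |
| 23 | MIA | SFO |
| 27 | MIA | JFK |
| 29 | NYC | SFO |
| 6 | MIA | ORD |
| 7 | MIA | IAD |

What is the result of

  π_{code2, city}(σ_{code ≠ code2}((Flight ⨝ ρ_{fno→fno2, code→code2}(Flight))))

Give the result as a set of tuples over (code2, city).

{(CDG, NYC), (IAD, MIA), (JFK, MIA), (LAX, NYC), (ORD, MIA), (SFO, MIA), (SFO, NYC)}

ρ[fno→fno2, code→code2]: schema becomes (fno2, city, code2); tuples unchanged.
Joining Flight and ρ_{fno→fno2, code→code2}(Flight) on city yields {(10, MIA, SFO, 10, SFO), (10, MIA, SFO, 16, ORD), (10, MIA, SFO, 23, SFO), (10, MIA, SFO, 27, JFK), (10, MIA, SFO, 6, ORD), (10, MIA, SFO, 7, IAD), (16, MIA, ORD, 10, SFO), (16, MIA, ORD, 16, ORD), (16, MIA, ORD, 23, SFO), (16, MIA, ORD, 27, JFK), (16, MIA, ORD, 6, ORD), (16, MIA, ORD, 7, IAD), (17, NYC, CDG, 17, CDG), (17, NYC, CDG, 18, LAX), (17, NYC, CDG, 29, SFO), (18, DC, CDG, 18, CDG), (18, NYC, LAX, 17, CDG), (18, NYC, LAX, 18, LAX), (18, NYC, LAX, 29, SFO), (23, MIA, SFO, 10, SFO), (23, MIA, SFO, 16, ORD), (23, MIA, SFO, 23, SFO), (23, MIA, SFO, 27, JFK), (23, MIA, SFO, 6, ORD), (23, MIA, SFO, 7, IAD), (27, MIA, JFK, 10, SFO), (27, MIA, JFK, 16, ORD), (27, MIA, JFK, 23, SFO), (27, MIA, JFK, 27, JFK), (27, MIA, JFK, 6, ORD), (27, MIA, JFK, 7, IAD), (29, NYC, SFO, 17, CDG), (29, NYC, SFO, 18, LAX), (29, NYC, SFO, 29, SFO), (6, MIA, ORD, 10, SFO), (6, MIA, ORD, 16, ORD), (6, MIA, ORD, 23, SFO), (6, MIA, ORD, 27, JFK), (6, MIA, ORD, 6, ORD), (6, MIA, ORD, 7, IAD), (7, MIA, IAD, 10, SFO), (7, MIA, IAD, 16, ORD), (7, MIA, IAD, 23, SFO), (7, MIA, IAD, 27, JFK), (7, MIA, IAD, 6, ORD), (7, MIA, IAD, 7, IAD)}.
Filtering on code ≠ code2 leaves {(10, MIA, SFO, 16, ORD), (10, MIA, SFO, 27, JFK), (10, MIA, SFO, 6, ORD), (10, MIA, SFO, 7, IAD), (16, MIA, ORD, 10, SFO), (16, MIA, ORD, 23, SFO), (16, MIA, ORD, 27, JFK), (16, MIA, ORD, 7, IAD), (17, NYC, CDG, 18, LAX), (17, NYC, CDG, 29, SFO), (18, NYC, LAX, 17, CDG), (18, NYC, LAX, 29, SFO), (23, MIA, SFO, 16, ORD), (23, MIA, SFO, 27, JFK), (23, MIA, SFO, 6, ORD), (23, MIA, SFO, 7, IAD), (27, MIA, JFK, 10, SFO), (27, MIA, JFK, 16, ORD), (27, MIA, JFK, 23, SFO), (27, MIA, JFK, 6, ORD), (27, MIA, JFK, 7, IAD), (29, NYC, SFO, 17, CDG), (29, NYC, SFO, 18, LAX), (6, MIA, ORD, 10, SFO), (6, MIA, ORD, 23, SFO), (6, MIA, ORD, 27, JFK), (6, MIA, ORD, 7, IAD), (7, MIA, IAD, 10, SFO), (7, MIA, IAD, 16, ORD), (7, MIA, IAD, 23, SFO), (7, MIA, IAD, 27, JFK), (7, MIA, IAD, 6, ORD)}.
Keep only column(s) code2, city (25 duplicate(s) eliminated): {(CDG, NYC), (IAD, MIA), (JFK, MIA), (LAX, NYC), (ORD, MIA), (SFO, MIA), (SFO, NYC)}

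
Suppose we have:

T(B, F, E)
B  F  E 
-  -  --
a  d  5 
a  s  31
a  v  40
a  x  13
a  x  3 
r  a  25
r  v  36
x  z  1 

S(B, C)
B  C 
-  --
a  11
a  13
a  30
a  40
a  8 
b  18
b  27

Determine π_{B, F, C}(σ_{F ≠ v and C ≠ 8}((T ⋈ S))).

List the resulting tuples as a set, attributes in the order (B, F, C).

Joining T and S on B yields {(a, d, 5, 11), (a, d, 5, 13), (a, d, 5, 30), (a, d, 5, 40), (a, d, 5, 8), (a, s, 31, 11), (a, s, 31, 13), (a, s, 31, 30), (a, s, 31, 40), (a, s, 31, 8), (a, v, 40, 11), (a, v, 40, 13), (a, v, 40, 30), (a, v, 40, 40), (a, v, 40, 8), (a, x, 13, 11), (a, x, 13, 13), (a, x, 13, 30), (a, x, 13, 40), (a, x, 13, 8), (a, x, 3, 11), (a, x, 3, 13), (a, x, 3, 30), (a, x, 3, 40), (a, x, 3, 8)}.
σ[F ≠ v and C ≠ 8]: keep tuples satisfying F ≠ v and C ≠ 8 → {(a, d, 5, 11), (a, d, 5, 13), (a, d, 5, 30), (a, d, 5, 40), (a, s, 31, 11), (a, s, 31, 13), (a, s, 31, 30), (a, s, 31, 40), (a, x, 13, 11), (a, x, 13, 13), (a, x, 13, 30), (a, x, 13, 40), (a, x, 3, 11), (a, x, 3, 13), (a, x, 3, 30), (a, x, 3, 40)}
Keep only column(s) B, F, C (4 duplicate(s) eliminated): {(a, d, 11), (a, d, 13), (a, d, 30), (a, d, 40), (a, s, 11), (a, s, 13), (a, s, 30), (a, s, 40), (a, x, 11), (a, x, 13), (a, x, 30), (a, x, 40)}

{(a, d, 11), (a, d, 13), (a, d, 30), (a, d, 40), (a, s, 11), (a, s, 13), (a, s, 30), (a, s, 40), (a, x, 11), (a, x, 13), (a, x, 30), (a, x, 40)}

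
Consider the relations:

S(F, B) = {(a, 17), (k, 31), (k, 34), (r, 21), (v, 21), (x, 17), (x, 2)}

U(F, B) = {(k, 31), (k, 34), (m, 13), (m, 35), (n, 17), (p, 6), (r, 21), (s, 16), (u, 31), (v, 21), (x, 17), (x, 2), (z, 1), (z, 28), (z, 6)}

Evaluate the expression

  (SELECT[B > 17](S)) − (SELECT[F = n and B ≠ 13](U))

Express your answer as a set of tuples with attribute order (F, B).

Apply σ_{B > 17}; surviving tuples: {(k, 31), (k, 34), (r, 21), (v, 21)}
Apply σ_{F = n and B ≠ 13}; surviving tuples: {(n, 17)}
Taking the difference: {(k, 31), (k, 34), (r, 21), (v, 21)}

{(k, 31), (k, 34), (r, 21), (v, 21)}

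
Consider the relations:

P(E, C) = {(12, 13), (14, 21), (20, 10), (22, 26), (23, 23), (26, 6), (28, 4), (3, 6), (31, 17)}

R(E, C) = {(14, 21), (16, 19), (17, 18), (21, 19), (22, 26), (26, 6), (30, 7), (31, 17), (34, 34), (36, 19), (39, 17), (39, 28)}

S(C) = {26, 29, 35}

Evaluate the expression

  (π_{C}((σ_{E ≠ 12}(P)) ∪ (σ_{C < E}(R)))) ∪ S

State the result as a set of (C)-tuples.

{10, 17, 19, 21, 23, 26, 28, 29, 35, 4, 6, 7}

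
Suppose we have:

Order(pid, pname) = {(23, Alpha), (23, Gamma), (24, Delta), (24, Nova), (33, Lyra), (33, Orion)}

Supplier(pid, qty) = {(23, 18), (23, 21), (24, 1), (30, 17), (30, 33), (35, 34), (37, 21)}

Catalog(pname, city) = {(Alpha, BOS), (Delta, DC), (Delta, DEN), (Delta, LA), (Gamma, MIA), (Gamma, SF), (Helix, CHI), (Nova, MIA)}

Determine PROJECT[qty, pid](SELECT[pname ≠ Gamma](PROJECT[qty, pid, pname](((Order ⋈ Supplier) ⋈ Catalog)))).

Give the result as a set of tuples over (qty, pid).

{(1, 24), (18, 23), (21, 23)}

Joining Order and Supplier on pid yields {(23, Alpha, 18), (23, Alpha, 21), (23, Gamma, 18), (23, Gamma, 21), (24, Delta, 1), (24, Nova, 1)}.
Joining (Order ⋈ Supplier) and Catalog on pname yields {(23, Alpha, 18, BOS), (23, Alpha, 21, BOS), (23, Gamma, 18, MIA), (23, Gamma, 18, SF), (23, Gamma, 21, MIA), (23, Gamma, 21, SF), (24, Delta, 1, DC), (24, Delta, 1, DEN), (24, Delta, 1, LA), (24, Nova, 1, MIA)}.
Keep only column(s) qty, pid, pname (4 duplicate(s) eliminated): {(1, 24, Delta), (1, 24, Nova), (18, 23, Alpha), (18, 23, Gamma), (21, 23, Alpha), (21, 23, Gamma)}
Apply σ_{pname ≠ Gamma}; surviving tuples: {(1, 24, Delta), (1, 24, Nova), (18, 23, Alpha), (21, 23, Alpha)}
Keep only column(s) qty, pid (1 duplicate(s) eliminated): {(1, 24), (18, 23), (21, 23)}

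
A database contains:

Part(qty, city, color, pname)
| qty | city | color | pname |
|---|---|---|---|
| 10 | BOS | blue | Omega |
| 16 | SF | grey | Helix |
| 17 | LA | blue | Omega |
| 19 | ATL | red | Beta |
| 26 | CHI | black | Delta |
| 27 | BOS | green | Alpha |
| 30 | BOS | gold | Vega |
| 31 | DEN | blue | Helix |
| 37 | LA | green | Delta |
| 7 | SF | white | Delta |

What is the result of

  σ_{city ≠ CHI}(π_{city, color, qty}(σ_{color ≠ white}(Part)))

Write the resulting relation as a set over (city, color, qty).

Filtering on color ≠ white leaves {(10, BOS, blue, Omega), (16, SF, grey, Helix), (17, LA, blue, Omega), (19, ATL, red, Beta), (26, CHI, black, Delta), (27, BOS, green, Alpha), (30, BOS, gold, Vega), (31, DEN, blue, Helix), (37, LA, green, Delta)}.
π[city, color, qty]: project onto (city, color, qty) → {(ATL, red, 19), (BOS, blue, 10), (BOS, gold, 30), (BOS, green, 27), (CHI, black, 26), (DEN, blue, 31), (LA, blue, 17), (LA, green, 37), (SF, grey, 16)}
Filtering on city ≠ CHI leaves {(ATL, red, 19), (BOS, blue, 10), (BOS, gold, 30), (BOS, green, 27), (DEN, blue, 31), (LA, blue, 17), (LA, green, 37), (SF, grey, 16)}.

{(ATL, red, 19), (BOS, blue, 10), (BOS, gold, 30), (BOS, green, 27), (DEN, blue, 31), (LA, blue, 17), (LA, green, 37), (SF, grey, 16)}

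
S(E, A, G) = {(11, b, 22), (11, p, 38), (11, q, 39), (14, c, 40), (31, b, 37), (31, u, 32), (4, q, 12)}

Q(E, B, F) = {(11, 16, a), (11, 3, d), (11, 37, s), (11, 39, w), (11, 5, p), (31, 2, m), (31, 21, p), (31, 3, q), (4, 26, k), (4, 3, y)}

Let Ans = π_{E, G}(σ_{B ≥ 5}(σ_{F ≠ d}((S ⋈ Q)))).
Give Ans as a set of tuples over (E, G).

{(11, 22), (11, 38), (11, 39), (31, 32), (31, 37), (4, 12)}

S ⋈ Q (natural join on E): {(11, b, 22, 16, a), (11, b, 22, 3, d), (11, b, 22, 37, s), (11, b, 22, 39, w), (11, b, 22, 5, p), (11, p, 38, 16, a), (11, p, 38, 3, d), (11, p, 38, 37, s), (11, p, 38, 39, w), (11, p, 38, 5, p), (11, q, 39, 16, a), (11, q, 39, 3, d), (11, q, 39, 37, s), (11, q, 39, 39, w), (11, q, 39, 5, p), (31, b, 37, 2, m), (31, b, 37, 21, p), (31, b, 37, 3, q), (31, u, 32, 2, m), (31, u, 32, 21, p), (31, u, 32, 3, q), (4, q, 12, 26, k), (4, q, 12, 3, y)}
Apply σ_{F ≠ d}; surviving tuples: {(11, b, 22, 16, a), (11, b, 22, 37, s), (11, b, 22, 39, w), (11, b, 22, 5, p), (11, p, 38, 16, a), (11, p, 38, 37, s), (11, p, 38, 39, w), (11, p, 38, 5, p), (11, q, 39, 16, a), (11, q, 39, 37, s), (11, q, 39, 39, w), (11, q, 39, 5, p), (31, b, 37, 2, m), (31, b, 37, 21, p), (31, b, 37, 3, q), (31, u, 32, 2, m), (31, u, 32, 21, p), (31, u, 32, 3, q), (4, q, 12, 26, k), (4, q, 12, 3, y)}
Apply σ_{B ≥ 5}; surviving tuples: {(11, b, 22, 16, a), (11, b, 22, 37, s), (11, b, 22, 39, w), (11, b, 22, 5, p), (11, p, 38, 16, a), (11, p, 38, 37, s), (11, p, 38, 39, w), (11, p, 38, 5, p), (11, q, 39, 16, a), (11, q, 39, 37, s), (11, q, 39, 39, w), (11, q, 39, 5, p), (31, b, 37, 21, p), (31, u, 32, 21, p), (4, q, 12, 26, k)}
π_{E, G} gives {(11, 22), (11, 38), (11, 39), (31, 32), (31, 37), (4, 12)} (9 duplicate(s) eliminated).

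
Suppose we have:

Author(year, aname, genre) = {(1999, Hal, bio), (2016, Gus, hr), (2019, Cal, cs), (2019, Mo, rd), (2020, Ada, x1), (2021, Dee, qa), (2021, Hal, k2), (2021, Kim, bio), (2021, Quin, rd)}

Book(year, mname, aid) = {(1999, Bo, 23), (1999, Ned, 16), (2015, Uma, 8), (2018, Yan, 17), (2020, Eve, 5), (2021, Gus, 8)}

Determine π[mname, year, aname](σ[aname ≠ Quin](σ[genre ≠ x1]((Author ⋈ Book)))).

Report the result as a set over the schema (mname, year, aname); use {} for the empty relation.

{(Bo, 1999, Hal), (Gus, 2021, Dee), (Gus, 2021, Hal), (Gus, 2021, Kim), (Ned, 1999, Hal)}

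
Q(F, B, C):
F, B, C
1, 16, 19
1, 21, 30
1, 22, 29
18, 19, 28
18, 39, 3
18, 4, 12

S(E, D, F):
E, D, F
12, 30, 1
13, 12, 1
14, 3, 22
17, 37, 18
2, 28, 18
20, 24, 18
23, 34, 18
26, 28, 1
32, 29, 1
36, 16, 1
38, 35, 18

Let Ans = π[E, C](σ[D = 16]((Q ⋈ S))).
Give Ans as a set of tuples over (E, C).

{(36, 19), (36, 29), (36, 30)}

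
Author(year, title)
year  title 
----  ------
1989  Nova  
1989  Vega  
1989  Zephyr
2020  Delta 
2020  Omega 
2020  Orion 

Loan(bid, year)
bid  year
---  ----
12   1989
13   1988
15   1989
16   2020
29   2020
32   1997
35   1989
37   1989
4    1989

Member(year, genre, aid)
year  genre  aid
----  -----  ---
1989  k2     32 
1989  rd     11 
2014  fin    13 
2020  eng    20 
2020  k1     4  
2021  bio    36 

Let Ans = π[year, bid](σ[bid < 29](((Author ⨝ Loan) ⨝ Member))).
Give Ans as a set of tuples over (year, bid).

{(1989, 12), (1989, 15), (1989, 4), (2020, 16)}

Author ⋈ Loan (natural join on year): {(1989, Nova, 12), (1989, Nova, 15), (1989, Nova, 35), (1989, Nova, 37), (1989, Nova, 4), (1989, Vega, 12), (1989, Vega, 15), (1989, Vega, 35), (1989, Vega, 37), (1989, Vega, 4), (1989, Zephyr, 12), (1989, Zephyr, 15), (1989, Zephyr, 35), (1989, Zephyr, 37), (1989, Zephyr, 4), (2020, Delta, 16), (2020, Delta, 29), (2020, Omega, 16), (2020, Omega, 29), (2020, Orion, 16), (2020, Orion, 29)}
(Author ⨝ Loan) ⋈ Member (natural join on year): {(1989, Nova, 12, k2, 32), (1989, Nova, 12, rd, 11), (1989, Nova, 15, k2, 32), (1989, Nova, 15, rd, 11), (1989, Nova, 35, k2, 32), (1989, Nova, 35, rd, 11), (1989, Nova, 37, k2, 32), (1989, Nova, 37, rd, 11), (1989, Nova, 4, k2, 32), (1989, Nova, 4, rd, 11), (1989, Vega, 12, k2, 32), (1989, Vega, 12, rd, 11), (1989, Vega, 15, k2, 32), (1989, Vega, 15, rd, 11), (1989, Vega, 35, k2, 32), (1989, Vega, 35, rd, 11), (1989, Vega, 37, k2, 32), (1989, Vega, 37, rd, 11), (1989, Vega, 4, k2, 32), (1989, Vega, 4, rd, 11), (1989, Zephyr, 12, k2, 32), (1989, Zephyr, 12, rd, 11), (1989, Zephyr, 15, k2, 32), (1989, Zephyr, 15, rd, 11), (1989, Zephyr, 35, k2, 32), (1989, Zephyr, 35, rd, 11), (1989, Zephyr, 37, k2, 32), (1989, Zephyr, 37, rd, 11), (1989, Zephyr, 4, k2, 32), (1989, Zephyr, 4, rd, 11), (2020, Delta, 16, eng, 20), (2020, Delta, 16, k1, 4), (2020, Delta, 29, eng, 20), (2020, Delta, 29, k1, 4), (2020, Omega, 16, eng, 20), (2020, Omega, 16, k1, 4), (2020, Omega, 29, eng, 20), (2020, Omega, 29, k1, 4), (2020, Orion, 16, eng, 20), (2020, Orion, 16, k1, 4), (2020, Orion, 29, eng, 20), (2020, Orion, 29, k1, 4)}
Selection bid < 29: {(1989, Nova, 12, k2, 32), (1989, Nova, 12, rd, 11), (1989, Nova, 15, k2, 32), (1989, Nova, 15, rd, 11), (1989, Nova, 4, k2, 32), (1989, Nova, 4, rd, 11), (1989, Vega, 12, k2, 32), (1989, Vega, 12, rd, 11), (1989, Vega, 15, k2, 32), (1989, Vega, 15, rd, 11), (1989, Vega, 4, k2, 32), (1989, Vega, 4, rd, 11), (1989, Zephyr, 12, k2, 32), (1989, Zephyr, 12, rd, 11), (1989, Zephyr, 15, k2, 32), (1989, Zephyr, 15, rd, 11), (1989, Zephyr, 4, k2, 32), (1989, Zephyr, 4, rd, 11), (2020, Delta, 16, eng, 20), (2020, Delta, 16, k1, 4), (2020, Omega, 16, eng, 20), (2020, Omega, 16, k1, 4), (2020, Orion, 16, eng, 20), (2020, Orion, 16, k1, 4)}
π_{year, bid} gives {(1989, 12), (1989, 15), (1989, 4), (2020, 16)} (20 duplicate(s) eliminated).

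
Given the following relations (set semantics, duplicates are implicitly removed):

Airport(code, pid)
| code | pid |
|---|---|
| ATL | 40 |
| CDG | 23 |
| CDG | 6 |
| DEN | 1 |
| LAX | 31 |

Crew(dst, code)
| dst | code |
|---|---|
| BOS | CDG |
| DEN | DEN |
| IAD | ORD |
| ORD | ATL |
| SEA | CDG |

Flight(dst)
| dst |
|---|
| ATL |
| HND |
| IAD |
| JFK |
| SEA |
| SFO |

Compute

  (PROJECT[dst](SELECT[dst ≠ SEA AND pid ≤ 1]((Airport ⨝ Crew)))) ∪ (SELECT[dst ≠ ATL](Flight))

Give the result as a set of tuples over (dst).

{DEN, HND, IAD, JFK, SEA, SFO}

Natural join on code: {(ATL, 40, ORD), (CDG, 23, BOS), (CDG, 23, SEA), (CDG, 6, BOS), (CDG, 6, SEA), (DEN, 1, DEN)}
Filtering on dst ≠ SEA AND pid ≤ 1 leaves {(DEN, 1, DEN)}.
π[dst]: project onto (dst) → {DEN}
Filtering on dst ≠ ATL leaves {HND, IAD, JFK, SEA, SFO}.
Union: {DEN} with {HND, IAD, JFK, SEA, SFO} → {DEN, HND, IAD, JFK, SEA, SFO}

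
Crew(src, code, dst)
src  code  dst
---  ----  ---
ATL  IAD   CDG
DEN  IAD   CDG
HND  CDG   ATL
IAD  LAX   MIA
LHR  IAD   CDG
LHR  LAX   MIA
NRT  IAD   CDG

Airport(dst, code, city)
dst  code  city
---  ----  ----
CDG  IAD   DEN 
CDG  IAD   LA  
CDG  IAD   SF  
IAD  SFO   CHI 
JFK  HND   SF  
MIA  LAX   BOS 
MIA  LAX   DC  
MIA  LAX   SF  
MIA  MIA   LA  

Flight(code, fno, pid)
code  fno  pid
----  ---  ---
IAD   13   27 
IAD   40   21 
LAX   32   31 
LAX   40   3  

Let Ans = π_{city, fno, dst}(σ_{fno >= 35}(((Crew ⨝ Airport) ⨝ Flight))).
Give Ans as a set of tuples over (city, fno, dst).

{(BOS, 40, MIA), (DC, 40, MIA), (DEN, 40, CDG), (LA, 40, CDG), (SF, 40, CDG), (SF, 40, MIA)}

Natural join on code, dst: {(ATL, IAD, CDG, DEN), (ATL, IAD, CDG, LA), (ATL, IAD, CDG, SF), (DEN, IAD, CDG, DEN), (DEN, IAD, CDG, LA), (DEN, IAD, CDG, SF), (IAD, LAX, MIA, BOS), (IAD, LAX, MIA, DC), (IAD, LAX, MIA, SF), (LHR, IAD, CDG, DEN), (LHR, IAD, CDG, LA), (LHR, IAD, CDG, SF), (LHR, LAX, MIA, BOS), (LHR, LAX, MIA, DC), (LHR, LAX, MIA, SF), (NRT, IAD, CDG, DEN), (NRT, IAD, CDG, LA), (NRT, IAD, CDG, SF)}
Natural join on code: {(ATL, IAD, CDG, DEN, 13, 27), (ATL, IAD, CDG, DEN, 40, 21), (ATL, IAD, CDG, LA, 13, 27), (ATL, IAD, CDG, LA, 40, 21), (ATL, IAD, CDG, SF, 13, 27), (ATL, IAD, CDG, SF, 40, 21), (DEN, IAD, CDG, DEN, 13, 27), (DEN, IAD, CDG, DEN, 40, 21), (DEN, IAD, CDG, LA, 13, 27), (DEN, IAD, CDG, LA, 40, 21), (DEN, IAD, CDG, SF, 13, 27), (DEN, IAD, CDG, SF, 40, 21), (IAD, LAX, MIA, BOS, 32, 31), (IAD, LAX, MIA, BOS, 40, 3), (IAD, LAX, MIA, DC, 32, 31), (IAD, LAX, MIA, DC, 40, 3), (IAD, LAX, MIA, SF, 32, 31), (IAD, LAX, MIA, SF, 40, 3), (LHR, IAD, CDG, DEN, 13, 27), (LHR, IAD, CDG, DEN, 40, 21), (LHR, IAD, CDG, LA, 13, 27), (LHR, IAD, CDG, LA, 40, 21), (LHR, IAD, CDG, SF, 13, 27), (LHR, IAD, CDG, SF, 40, 21), (LHR, LAX, MIA, BOS, 32, 31), (LHR, LAX, MIA, BOS, 40, 3), (LHR, LAX, MIA, DC, 32, 31), (LHR, LAX, MIA, DC, 40, 3), (LHR, LAX, MIA, SF, 32, 31), (LHR, LAX, MIA, SF, 40, 3), (NRT, IAD, CDG, DEN, 13, 27), (NRT, IAD, CDG, DEN, 40, 21), (NRT, IAD, CDG, LA, 13, 27), (NRT, IAD, CDG, LA, 40, 21), (NRT, IAD, CDG, SF, 13, 27), (NRT, IAD, CDG, SF, 40, 21)}
σ[fno >= 35]: keep tuples satisfying fno >= 35 → {(ATL, IAD, CDG, DEN, 40, 21), (ATL, IAD, CDG, LA, 40, 21), (ATL, IAD, CDG, SF, 40, 21), (DEN, IAD, CDG, DEN, 40, 21), (DEN, IAD, CDG, LA, 40, 21), (DEN, IAD, CDG, SF, 40, 21), (IAD, LAX, MIA, BOS, 40, 3), (IAD, LAX, MIA, DC, 40, 3), (IAD, LAX, MIA, SF, 40, 3), (LHR, IAD, CDG, DEN, 40, 21), (LHR, IAD, CDG, LA, 40, 21), (LHR, IAD, CDG, SF, 40, 21), (LHR, LAX, MIA, BOS, 40, 3), (LHR, LAX, MIA, DC, 40, 3), (LHR, LAX, MIA, SF, 40, 3), (NRT, IAD, CDG, DEN, 40, 21), (NRT, IAD, CDG, LA, 40, 21), (NRT, IAD, CDG, SF, 40, 21)}
Keep only column(s) city, fno, dst (12 duplicate(s) eliminated): {(BOS, 40, MIA), (DC, 40, MIA), (DEN, 40, CDG), (LA, 40, CDG), (SF, 40, CDG), (SF, 40, MIA)}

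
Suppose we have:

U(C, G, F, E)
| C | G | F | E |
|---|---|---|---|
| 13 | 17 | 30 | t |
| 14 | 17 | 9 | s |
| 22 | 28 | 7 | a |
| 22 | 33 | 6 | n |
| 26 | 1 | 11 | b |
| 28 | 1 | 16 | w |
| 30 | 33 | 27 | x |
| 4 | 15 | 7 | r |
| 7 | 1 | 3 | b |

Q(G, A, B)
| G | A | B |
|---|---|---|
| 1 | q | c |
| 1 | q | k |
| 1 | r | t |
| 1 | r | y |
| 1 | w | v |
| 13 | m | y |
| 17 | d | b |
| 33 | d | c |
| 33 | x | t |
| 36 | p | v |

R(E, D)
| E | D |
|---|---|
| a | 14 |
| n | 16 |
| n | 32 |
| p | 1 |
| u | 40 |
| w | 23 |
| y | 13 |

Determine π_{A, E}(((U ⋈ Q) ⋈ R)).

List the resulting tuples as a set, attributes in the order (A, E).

{(d, n), (q, w), (r, w), (w, w), (x, n)}

Joining U and Q on G yields {(13, 17, 30, t, d, b), (14, 17, 9, s, d, b), (22, 33, 6, n, d, c), (22, 33, 6, n, x, t), (26, 1, 11, b, q, c), (26, 1, 11, b, q, k), (26, 1, 11, b, r, t), (26, 1, 11, b, r, y), (26, 1, 11, b, w, v), (28, 1, 16, w, q, c), (28, 1, 16, w, q, k), (28, 1, 16, w, r, t), (28, 1, 16, w, r, y), (28, 1, 16, w, w, v), (30, 33, 27, x, d, c), (30, 33, 27, x, x, t), (7, 1, 3, b, q, c), (7, 1, 3, b, q, k), (7, 1, 3, b, r, t), (7, 1, 3, b, r, y), (7, 1, 3, b, w, v)}.
Joining (U ⋈ Q) and R on E yields {(22, 33, 6, n, d, c, 16), (22, 33, 6, n, d, c, 32), (22, 33, 6, n, x, t, 16), (22, 33, 6, n, x, t, 32), (28, 1, 16, w, q, c, 23), (28, 1, 16, w, q, k, 23), (28, 1, 16, w, r, t, 23), (28, 1, 16, w, r, y, 23), (28, 1, 16, w, w, v, 23)}.
Projecting to A, E (4 duplicate(s) eliminated): {(d, n), (q, w), (r, w), (w, w), (x, n)}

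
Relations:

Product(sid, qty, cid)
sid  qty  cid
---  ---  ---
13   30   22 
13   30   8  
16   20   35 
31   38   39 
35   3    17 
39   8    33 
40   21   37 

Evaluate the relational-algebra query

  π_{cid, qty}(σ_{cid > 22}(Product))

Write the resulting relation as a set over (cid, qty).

Selection cid > 22: {(16, 20, 35), (31, 38, 39), (39, 8, 33), (40, 21, 37)}
Projecting to cid, qty: {(33, 8), (35, 20), (37, 21), (39, 38)}

{(33, 8), (35, 20), (37, 21), (39, 38)}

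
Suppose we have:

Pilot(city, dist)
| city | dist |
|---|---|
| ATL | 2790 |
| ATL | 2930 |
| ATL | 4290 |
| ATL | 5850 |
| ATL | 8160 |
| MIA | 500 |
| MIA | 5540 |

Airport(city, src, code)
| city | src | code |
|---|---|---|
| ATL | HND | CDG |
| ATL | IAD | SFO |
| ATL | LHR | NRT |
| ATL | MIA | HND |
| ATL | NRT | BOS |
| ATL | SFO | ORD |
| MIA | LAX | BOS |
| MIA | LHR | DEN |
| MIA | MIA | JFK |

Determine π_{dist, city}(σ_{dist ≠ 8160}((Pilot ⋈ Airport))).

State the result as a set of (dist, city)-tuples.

Pilot ⋈ Airport (natural join on city): {(ATL, 2790, HND, CDG), (ATL, 2790, IAD, SFO), (ATL, 2790, LHR, NRT), (ATL, 2790, MIA, HND), (ATL, 2790, NRT, BOS), (ATL, 2790, SFO, ORD), (ATL, 2930, HND, CDG), (ATL, 2930, IAD, SFO), (ATL, 2930, LHR, NRT), (ATL, 2930, MIA, HND), (ATL, 2930, NRT, BOS), (ATL, 2930, SFO, ORD), (ATL, 4290, HND, CDG), (ATL, 4290, IAD, SFO), (ATL, 4290, LHR, NRT), (ATL, 4290, MIA, HND), (ATL, 4290, NRT, BOS), (ATL, 4290, SFO, ORD), (ATL, 5850, HND, CDG), (ATL, 5850, IAD, SFO), (ATL, 5850, LHR, NRT), (ATL, 5850, MIA, HND), (ATL, 5850, NRT, BOS), (ATL, 5850, SFO, ORD), (ATL, 8160, HND, CDG), (ATL, 8160, IAD, SFO), (ATL, 8160, LHR, NRT), (ATL, 8160, MIA, HND), (ATL, 8160, NRT, BOS), (ATL, 8160, SFO, ORD), (MIA, 500, LAX, BOS), (MIA, 500, LHR, DEN), (MIA, 500, MIA, JFK), (MIA, 5540, LAX, BOS), (MIA, 5540, LHR, DEN), (MIA, 5540, MIA, JFK)}
Apply σ_{dist ≠ 8160}; surviving tuples: {(ATL, 2790, HND, CDG), (ATL, 2790, IAD, SFO), (ATL, 2790, LHR, NRT), (ATL, 2790, MIA, HND), (ATL, 2790, NRT, BOS), (ATL, 2790, SFO, ORD), (ATL, 2930, HND, CDG), (ATL, 2930, IAD, SFO), (ATL, 2930, LHR, NRT), (ATL, 2930, MIA, HND), (ATL, 2930, NRT, BOS), (ATL, 2930, SFO, ORD), (ATL, 4290, HND, CDG), (ATL, 4290, IAD, SFO), (ATL, 4290, LHR, NRT), (ATL, 4290, MIA, HND), (ATL, 4290, NRT, BOS), (ATL, 4290, SFO, ORD), (ATL, 5850, HND, CDG), (ATL, 5850, IAD, SFO), (ATL, 5850, LHR, NRT), (ATL, 5850, MIA, HND), (ATL, 5850, NRT, BOS), (ATL, 5850, SFO, ORD), (MIA, 500, LAX, BOS), (MIA, 500, LHR, DEN), (MIA, 500, MIA, JFK), (MIA, 5540, LAX, BOS), (MIA, 5540, LHR, DEN), (MIA, 5540, MIA, JFK)}
Keep only column(s) dist, city (24 duplicate(s) eliminated): {(2790, ATL), (2930, ATL), (4290, ATL), (500, MIA), (5540, MIA), (5850, ATL)}

{(2790, ATL), (2930, ATL), (4290, ATL), (500, MIA), (5540, MIA), (5850, ATL)}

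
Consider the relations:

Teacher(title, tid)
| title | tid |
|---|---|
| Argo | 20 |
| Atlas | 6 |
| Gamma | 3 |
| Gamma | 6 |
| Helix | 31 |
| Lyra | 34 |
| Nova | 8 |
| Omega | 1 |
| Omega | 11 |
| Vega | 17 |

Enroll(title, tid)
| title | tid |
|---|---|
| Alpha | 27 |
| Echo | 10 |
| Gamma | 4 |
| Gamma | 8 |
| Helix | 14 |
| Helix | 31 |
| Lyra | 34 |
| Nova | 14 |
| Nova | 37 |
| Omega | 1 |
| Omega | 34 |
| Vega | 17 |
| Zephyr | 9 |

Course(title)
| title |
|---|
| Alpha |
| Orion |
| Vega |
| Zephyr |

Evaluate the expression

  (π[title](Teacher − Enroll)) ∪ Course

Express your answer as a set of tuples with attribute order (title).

Taking the difference: {(Argo, 20), (Atlas, 6), (Gamma, 3), (Gamma, 6), (Nova, 8), (Omega, 11)}
π[title]: project onto (title) (1 duplicate(s) eliminated) → {Argo, Atlas, Gamma, Nova, Omega}
Taking the union: {Alpha, Argo, Atlas, Gamma, Nova, Omega, Orion, Vega, Zephyr}

{Alpha, Argo, Atlas, Gamma, Nova, Omega, Orion, Vega, Zephyr}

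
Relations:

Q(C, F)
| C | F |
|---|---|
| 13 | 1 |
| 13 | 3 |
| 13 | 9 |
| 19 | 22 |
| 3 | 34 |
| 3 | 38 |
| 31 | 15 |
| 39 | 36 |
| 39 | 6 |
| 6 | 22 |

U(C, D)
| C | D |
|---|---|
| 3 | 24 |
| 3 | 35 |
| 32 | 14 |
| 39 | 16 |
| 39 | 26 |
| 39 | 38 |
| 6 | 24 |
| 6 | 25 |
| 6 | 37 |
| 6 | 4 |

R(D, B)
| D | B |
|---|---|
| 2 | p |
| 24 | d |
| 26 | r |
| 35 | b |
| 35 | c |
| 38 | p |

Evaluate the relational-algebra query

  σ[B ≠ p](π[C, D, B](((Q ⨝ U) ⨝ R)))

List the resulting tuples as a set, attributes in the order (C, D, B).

Q ⋈ U (natural join on C): {(3, 34, 24), (3, 34, 35), (3, 38, 24), (3, 38, 35), (39, 36, 16), (39, 36, 26), (39, 36, 38), (39, 6, 16), (39, 6, 26), (39, 6, 38), (6, 22, 24), (6, 22, 25), (6, 22, 37), (6, 22, 4)}
(Q ⨝ U) ⋈ R (natural join on D): {(3, 34, 24, d), (3, 34, 35, b), (3, 34, 35, c), (3, 38, 24, d), (3, 38, 35, b), (3, 38, 35, c), (39, 36, 26, r), (39, 36, 38, p), (39, 6, 26, r), (39, 6, 38, p), (6, 22, 24, d)}
Keep only column(s) C, D, B (5 duplicate(s) eliminated): {(3, 24, d), (3, 35, b), (3, 35, c), (39, 26, r), (39, 38, p), (6, 24, d)}
σ[B ≠ p]: keep tuples satisfying B ≠ p → {(3, 24, d), (3, 35, b), (3, 35, c), (39, 26, r), (6, 24, d)}

{(3, 24, d), (3, 35, b), (3, 35, c), (39, 26, r), (6, 24, d)}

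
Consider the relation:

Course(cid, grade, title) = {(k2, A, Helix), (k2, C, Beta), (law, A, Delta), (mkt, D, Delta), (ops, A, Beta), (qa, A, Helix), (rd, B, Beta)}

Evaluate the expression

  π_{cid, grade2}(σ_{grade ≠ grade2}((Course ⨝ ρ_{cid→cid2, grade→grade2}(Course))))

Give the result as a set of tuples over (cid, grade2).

{(k2, A), (k2, B), (law, D), (mkt, A), (ops, B), (ops, C), (rd, A), (rd, C)}

ρ[cid→cid2, grade→grade2]: schema becomes (cid2, grade2, title); tuples unchanged.
Joining Course and ρ_{cid→cid2, grade→grade2}(Course) on title yields {(k2, A, Helix, k2, A), (k2, A, Helix, qa, A), (k2, C, Beta, k2, C), (k2, C, Beta, ops, A), (k2, C, Beta, rd, B), (law, A, Delta, law, A), (law, A, Delta, mkt, D), (mkt, D, Delta, law, A), (mkt, D, Delta, mkt, D), (ops, A, Beta, k2, C), (ops, A, Beta, ops, A), (ops, A, Beta, rd, B), (qa, A, Helix, k2, A), (qa, A, Helix, qa, A), (rd, B, Beta, k2, C), (rd, B, Beta, ops, A), (rd, B, Beta, rd, B)}.
Selection grade ≠ grade2: {(k2, C, Beta, ops, A), (k2, C, Beta, rd, B), (law, A, Delta, mkt, D), (mkt, D, Delta, law, A), (ops, A, Beta, k2, C), (ops, A, Beta, rd, B), (rd, B, Beta, k2, C), (rd, B, Beta, ops, A)}
Keep only column(s) cid, grade2: {(k2, A), (k2, B), (law, D), (mkt, A), (ops, B), (ops, C), (rd, A), (rd, C)}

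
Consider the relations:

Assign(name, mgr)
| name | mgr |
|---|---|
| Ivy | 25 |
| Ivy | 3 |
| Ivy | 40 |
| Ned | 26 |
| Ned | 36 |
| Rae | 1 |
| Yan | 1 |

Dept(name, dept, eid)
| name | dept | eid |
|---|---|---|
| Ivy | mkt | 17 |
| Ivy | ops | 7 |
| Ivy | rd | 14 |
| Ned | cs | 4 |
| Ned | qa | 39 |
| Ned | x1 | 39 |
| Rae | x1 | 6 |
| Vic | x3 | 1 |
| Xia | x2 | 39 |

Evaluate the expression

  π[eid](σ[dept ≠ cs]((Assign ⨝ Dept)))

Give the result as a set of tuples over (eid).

Natural join on name: {(Ivy, 25, mkt, 17), (Ivy, 25, ops, 7), (Ivy, 25, rd, 14), (Ivy, 3, mkt, 17), (Ivy, 3, ops, 7), (Ivy, 3, rd, 14), (Ivy, 40, mkt, 17), (Ivy, 40, ops, 7), (Ivy, 40, rd, 14), (Ned, 26, cs, 4), (Ned, 26, qa, 39), (Ned, 26, x1, 39), (Ned, 36, cs, 4), (Ned, 36, qa, 39), (Ned, 36, x1, 39), (Rae, 1, x1, 6)}
σ[dept ≠ cs]: keep tuples satisfying dept ≠ cs → {(Ivy, 25, mkt, 17), (Ivy, 25, ops, 7), (Ivy, 25, rd, 14), (Ivy, 3, mkt, 17), (Ivy, 3, ops, 7), (Ivy, 3, rd, 14), (Ivy, 40, mkt, 17), (Ivy, 40, ops, 7), (Ivy, 40, rd, 14), (Ned, 26, qa, 39), (Ned, 26, x1, 39), (Ned, 36, qa, 39), (Ned, 36, x1, 39), (Rae, 1, x1, 6)}
π[eid]: project onto (eid) (9 duplicate(s) eliminated) → {14, 17, 39, 6, 7}

{14, 17, 39, 6, 7}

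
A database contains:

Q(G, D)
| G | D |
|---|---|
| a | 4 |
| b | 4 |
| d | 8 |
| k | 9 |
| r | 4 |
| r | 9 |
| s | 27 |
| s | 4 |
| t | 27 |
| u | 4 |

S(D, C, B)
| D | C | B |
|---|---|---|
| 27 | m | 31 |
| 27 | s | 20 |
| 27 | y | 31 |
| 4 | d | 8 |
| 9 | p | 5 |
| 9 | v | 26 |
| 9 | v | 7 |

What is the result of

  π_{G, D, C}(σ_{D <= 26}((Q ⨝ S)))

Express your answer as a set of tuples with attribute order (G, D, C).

{(a, 4, d), (b, 4, d), (k, 9, p), (k, 9, v), (r, 4, d), (r, 9, p), (r, 9, v), (s, 4, d), (u, 4, d)}

Joining Q and S on D yields {(a, 4, d, 8), (b, 4, d, 8), (k, 9, p, 5), (k, 9, v, 26), (k, 9, v, 7), (r, 4, d, 8), (r, 9, p, 5), (r, 9, v, 26), (r, 9, v, 7), (s, 27, m, 31), (s, 27, s, 20), (s, 27, y, 31), (s, 4, d, 8), (t, 27, m, 31), (t, 27, s, 20), (t, 27, y, 31), (u, 4, d, 8)}.
Selection D <= 26: {(a, 4, d, 8), (b, 4, d, 8), (k, 9, p, 5), (k, 9, v, 26), (k, 9, v, 7), (r, 4, d, 8), (r, 9, p, 5), (r, 9, v, 26), (r, 9, v, 7), (s, 4, d, 8), (u, 4, d, 8)}
Keep only column(s) G, D, C (2 duplicate(s) eliminated): {(a, 4, d), (b, 4, d), (k, 9, p), (k, 9, v), (r, 4, d), (r, 9, p), (r, 9, v), (s, 4, d), (u, 4, d)}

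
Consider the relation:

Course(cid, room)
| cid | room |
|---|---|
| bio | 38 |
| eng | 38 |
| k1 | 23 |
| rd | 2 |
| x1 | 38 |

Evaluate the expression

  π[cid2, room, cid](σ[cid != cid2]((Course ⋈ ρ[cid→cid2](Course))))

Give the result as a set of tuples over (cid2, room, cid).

ρ[cid→cid2]: schema becomes (cid2, room); tuples unchanged.
Course ⋈ ρ[cid→cid2](Course) (natural join on room): {(bio, 38, bio), (bio, 38, eng), (bio, 38, x1), (eng, 38, bio), (eng, 38, eng), (eng, 38, x1), (k1, 23, k1), (rd, 2, rd), (x1, 38, bio), (x1, 38, eng), (x1, 38, x1)}
σ[cid != cid2]: keep tuples satisfying cid != cid2 → {(bio, 38, eng), (bio, 38, x1), (eng, 38, bio), (eng, 38, x1), (x1, 38, bio), (x1, 38, eng)}
π_{cid2, room, cid} gives {(bio, 38, eng), (bio, 38, x1), (eng, 38, bio), (eng, 38, x1), (x1, 38, bio), (x1, 38, eng)}.

{(bio, 38, eng), (bio, 38, x1), (eng, 38, bio), (eng, 38, x1), (x1, 38, bio), (x1, 38, eng)}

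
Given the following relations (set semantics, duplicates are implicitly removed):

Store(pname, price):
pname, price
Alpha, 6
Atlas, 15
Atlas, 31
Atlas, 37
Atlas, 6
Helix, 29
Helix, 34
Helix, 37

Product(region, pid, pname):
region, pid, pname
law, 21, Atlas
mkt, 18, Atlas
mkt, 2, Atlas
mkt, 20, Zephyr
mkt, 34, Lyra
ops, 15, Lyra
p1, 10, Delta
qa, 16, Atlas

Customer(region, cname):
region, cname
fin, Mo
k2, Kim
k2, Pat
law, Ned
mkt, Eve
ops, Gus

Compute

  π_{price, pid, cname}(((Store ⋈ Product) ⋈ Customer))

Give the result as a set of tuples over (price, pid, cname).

Natural join on pname: {(Atlas, 15, law, 21), (Atlas, 15, mkt, 18), (Atlas, 15, mkt, 2), (Atlas, 15, qa, 16), (Atlas, 31, law, 21), (Atlas, 31, mkt, 18), (Atlas, 31, mkt, 2), (Atlas, 31, qa, 16), (Atlas, 37, law, 21), (Atlas, 37, mkt, 18), (Atlas, 37, mkt, 2), (Atlas, 37, qa, 16), (Atlas, 6, law, 21), (Atlas, 6, mkt, 18), (Atlas, 6, mkt, 2), (Atlas, 6, qa, 16)}
Natural join on region: {(Atlas, 15, law, 21, Ned), (Atlas, 15, mkt, 18, Eve), (Atlas, 15, mkt, 2, Eve), (Atlas, 31, law, 21, Ned), (Atlas, 31, mkt, 18, Eve), (Atlas, 31, mkt, 2, Eve), (Atlas, 37, law, 21, Ned), (Atlas, 37, mkt, 18, Eve), (Atlas, 37, mkt, 2, Eve), (Atlas, 6, law, 21, Ned), (Atlas, 6, mkt, 18, Eve), (Atlas, 6, mkt, 2, Eve)}
π[price, pid, cname]: project onto (price, pid, cname) → {(15, 18, Eve), (15, 2, Eve), (15, 21, Ned), (31, 18, Eve), (31, 2, Eve), (31, 21, Ned), (37, 18, Eve), (37, 2, Eve), (37, 21, Ned), (6, 18, Eve), (6, 2, Eve), (6, 21, Ned)}

{(15, 18, Eve), (15, 2, Eve), (15, 21, Ned), (31, 18, Eve), (31, 2, Eve), (31, 21, Ned), (37, 18, Eve), (37, 2, Eve), (37, 21, Ned), (6, 18, Eve), (6, 2, Eve), (6, 21, Ned)}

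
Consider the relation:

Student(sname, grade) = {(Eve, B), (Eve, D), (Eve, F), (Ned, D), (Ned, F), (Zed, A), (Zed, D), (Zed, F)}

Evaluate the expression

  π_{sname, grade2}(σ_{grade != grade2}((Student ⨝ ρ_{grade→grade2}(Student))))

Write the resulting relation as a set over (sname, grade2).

ρ[grade→grade2]: schema becomes (sname, grade2); tuples unchanged.
Natural join on sname: {(Eve, B, B), (Eve, B, D), (Eve, B, F), (Eve, D, B), (Eve, D, D), (Eve, D, F), (Eve, F, B), (Eve, F, D), (Eve, F, F), (Ned, D, D), (Ned, D, F), (Ned, F, D), (Ned, F, F), (Zed, A, A), (Zed, A, D), (Zed, A, F), (Zed, D, A), (Zed, D, D), (Zed, D, F), (Zed, F, A), (Zed, F, D), (Zed, F, F)}
Selection grade != grade2: {(Eve, B, D), (Eve, B, F), (Eve, D, B), (Eve, D, F), (Eve, F, B), (Eve, F, D), (Ned, D, F), (Ned, F, D), (Zed, A, D), (Zed, A, F), (Zed, D, A), (Zed, D, F), (Zed, F, A), (Zed, F, D)}
Projecting to sname, grade2 (6 duplicate(s) eliminated): {(Eve, B), (Eve, D), (Eve, F), (Ned, D), (Ned, F), (Zed, A), (Zed, D), (Zed, F)}

{(Eve, B), (Eve, D), (Eve, F), (Ned, D), (Ned, F), (Zed, A), (Zed, D), (Zed, F)}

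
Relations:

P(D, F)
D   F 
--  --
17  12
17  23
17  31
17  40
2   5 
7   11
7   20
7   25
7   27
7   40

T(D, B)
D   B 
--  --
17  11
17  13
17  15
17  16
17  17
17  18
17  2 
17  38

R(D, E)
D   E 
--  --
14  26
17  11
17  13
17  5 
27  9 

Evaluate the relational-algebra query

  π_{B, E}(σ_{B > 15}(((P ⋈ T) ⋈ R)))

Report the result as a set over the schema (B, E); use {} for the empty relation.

{(16, 11), (16, 13), (16, 5), (17, 11), (17, 13), (17, 5), (18, 11), (18, 13), (18, 5), (38, 11), (38, 13), (38, 5)}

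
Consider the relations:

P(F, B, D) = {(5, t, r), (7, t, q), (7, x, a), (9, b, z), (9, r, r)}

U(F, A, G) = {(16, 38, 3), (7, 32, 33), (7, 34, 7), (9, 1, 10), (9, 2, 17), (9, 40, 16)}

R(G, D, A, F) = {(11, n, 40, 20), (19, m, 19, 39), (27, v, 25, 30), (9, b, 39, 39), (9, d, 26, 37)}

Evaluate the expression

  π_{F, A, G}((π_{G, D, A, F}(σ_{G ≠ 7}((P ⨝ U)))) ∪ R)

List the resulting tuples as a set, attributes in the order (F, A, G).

Joining P and U on F yields {(7, t, q, 32, 33), (7, t, q, 34, 7), (7, x, a, 32, 33), (7, x, a, 34, 7), (9, b, z, 1, 10), (9, b, z, 2, 17), (9, b, z, 40, 16), (9, r, r, 1, 10), (9, r, r, 2, 17), (9, r, r, 40, 16)}.
Filtering on G ≠ 7 leaves {(7, t, q, 32, 33), (7, x, a, 32, 33), (9, b, z, 1, 10), (9, b, z, 2, 17), (9, b, z, 40, 16), (9, r, r, 1, 10), (9, r, r, 2, 17), (9, r, r, 40, 16)}.
π[G, D, A, F]: project onto (G, D, A, F) → {(10, r, 1, 9), (10, z, 1, 9), (16, r, 40, 9), (16, z, 40, 9), (17, r, 2, 9), (17, z, 2, 9), (33, a, 32, 7), (33, q, 32, 7)}
Taking the union: {(10, r, 1, 9), (10, z, 1, 9), (11, n, 40, 20), (16, r, 40, 9), (16, z, 40, 9), (17, r, 2, 9), (17, z, 2, 9), (19, m, 19, 39), (27, v, 25, 30), (33, a, 32, 7), (33, q, 32, 7), (9, b, 39, 39), (9, d, 26, 37)}
π[F, A, G]: project onto (F, A, G) (4 duplicate(s) eliminated) → {(20, 40, 11), (30, 25, 27), (37, 26, 9), (39, 19, 19), (39, 39, 9), (7, 32, 33), (9, 1, 10), (9, 2, 17), (9, 40, 16)}

{(20, 40, 11), (30, 25, 27), (37, 26, 9), (39, 19, 19), (39, 39, 9), (7, 32, 33), (9, 1, 10), (9, 2, 17), (9, 40, 16)}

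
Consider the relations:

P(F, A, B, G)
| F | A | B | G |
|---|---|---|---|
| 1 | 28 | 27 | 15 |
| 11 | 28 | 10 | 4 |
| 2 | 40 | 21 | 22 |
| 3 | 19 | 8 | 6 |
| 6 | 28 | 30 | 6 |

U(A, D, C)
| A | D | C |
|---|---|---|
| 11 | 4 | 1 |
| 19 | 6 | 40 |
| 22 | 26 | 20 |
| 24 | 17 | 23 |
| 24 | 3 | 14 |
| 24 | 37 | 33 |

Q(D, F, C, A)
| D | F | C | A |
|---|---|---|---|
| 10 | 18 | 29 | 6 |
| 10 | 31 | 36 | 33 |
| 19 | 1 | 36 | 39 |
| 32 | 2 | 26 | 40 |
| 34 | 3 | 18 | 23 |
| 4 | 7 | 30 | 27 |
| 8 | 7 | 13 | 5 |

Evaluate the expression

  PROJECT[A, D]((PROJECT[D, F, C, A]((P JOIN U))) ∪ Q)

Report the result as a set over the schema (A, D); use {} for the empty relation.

{(19, 6), (23, 34), (27, 4), (33, 10), (39, 19), (40, 32), (5, 8), (6, 10)}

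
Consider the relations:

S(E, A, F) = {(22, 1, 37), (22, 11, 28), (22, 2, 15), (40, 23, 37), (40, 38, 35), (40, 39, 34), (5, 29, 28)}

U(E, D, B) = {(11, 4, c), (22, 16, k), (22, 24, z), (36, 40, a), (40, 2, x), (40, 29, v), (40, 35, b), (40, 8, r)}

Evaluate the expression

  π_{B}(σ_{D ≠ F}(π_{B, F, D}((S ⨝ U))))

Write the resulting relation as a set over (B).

{b, k, r, v, x, z}

S ⋈ U (natural join on E): {(22, 1, 37, 16, k), (22, 1, 37, 24, z), (22, 11, 28, 16, k), (22, 11, 28, 24, z), (22, 2, 15, 16, k), (22, 2, 15, 24, z), (40, 23, 37, 2, x), (40, 23, 37, 29, v), (40, 23, 37, 35, b), (40, 23, 37, 8, r), (40, 38, 35, 2, x), (40, 38, 35, 29, v), (40, 38, 35, 35, b), (40, 38, 35, 8, r), (40, 39, 34, 2, x), (40, 39, 34, 29, v), (40, 39, 34, 35, b), (40, 39, 34, 8, r)}
π[B, F, D]: project onto (B, F, D) → {(b, 34, 35), (b, 35, 35), (b, 37, 35), (k, 15, 16), (k, 28, 16), (k, 37, 16), (r, 34, 8), (r, 35, 8), (r, 37, 8), (v, 34, 29), (v, 35, 29), (v, 37, 29), (x, 34, 2), (x, 35, 2), (x, 37, 2), (z, 15, 24), (z, 28, 24), (z, 37, 24)}
Apply σ_{D ≠ F}; surviving tuples: {(b, 34, 35), (b, 37, 35), (k, 15, 16), (k, 28, 16), (k, 37, 16), (r, 34, 8), (r, 35, 8), (r, 37, 8), (v, 34, 29), (v, 35, 29), (v, 37, 29), (x, 34, 2), (x, 35, 2), (x, 37, 2), (z, 15, 24), (z, 28, 24), (z, 37, 24)}
π[B]: project onto (B) (11 duplicate(s) eliminated) → {b, k, r, v, x, z}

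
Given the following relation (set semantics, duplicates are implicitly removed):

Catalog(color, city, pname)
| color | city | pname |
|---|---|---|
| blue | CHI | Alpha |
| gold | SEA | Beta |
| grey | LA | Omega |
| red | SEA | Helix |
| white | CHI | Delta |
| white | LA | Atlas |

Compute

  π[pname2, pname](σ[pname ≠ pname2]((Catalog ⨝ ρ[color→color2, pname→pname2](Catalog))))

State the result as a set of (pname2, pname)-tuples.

ρ[color→color2, pname→pname2]: schema becomes (color2, city, pname2); tuples unchanged.
Joining Catalog and ρ[color→color2, pname→pname2](Catalog) on city yields {(blue, CHI, Alpha, blue, Alpha), (blue, CHI, Alpha, white, Delta), (gold, SEA, Beta, gold, Beta), (gold, SEA, Beta, red, Helix), (grey, LA, Omega, grey, Omega), (grey, LA, Omega, white, Atlas), (red, SEA, Helix, gold, Beta), (red, SEA, Helix, red, Helix), (white, CHI, Delta, blue, Alpha), (white, CHI, Delta, white, Delta), (white, LA, Atlas, grey, Omega), (white, LA, Atlas, white, Atlas)}.
Apply σ_{pname ≠ pname2}; surviving tuples: {(blue, CHI, Alpha, white, Delta), (gold, SEA, Beta, red, Helix), (grey, LA, Omega, white, Atlas), (red, SEA, Helix, gold, Beta), (white, CHI, Delta, blue, Alpha), (white, LA, Atlas, grey, Omega)}
π[pname2, pname]: project onto (pname2, pname) → {(Alpha, Delta), (Atlas, Omega), (Beta, Helix), (Delta, Alpha), (Helix, Beta), (Omega, Atlas)}

{(Alpha, Delta), (Atlas, Omega), (Beta, Helix), (Delta, Alpha), (Helix, Beta), (Omega, Atlas)}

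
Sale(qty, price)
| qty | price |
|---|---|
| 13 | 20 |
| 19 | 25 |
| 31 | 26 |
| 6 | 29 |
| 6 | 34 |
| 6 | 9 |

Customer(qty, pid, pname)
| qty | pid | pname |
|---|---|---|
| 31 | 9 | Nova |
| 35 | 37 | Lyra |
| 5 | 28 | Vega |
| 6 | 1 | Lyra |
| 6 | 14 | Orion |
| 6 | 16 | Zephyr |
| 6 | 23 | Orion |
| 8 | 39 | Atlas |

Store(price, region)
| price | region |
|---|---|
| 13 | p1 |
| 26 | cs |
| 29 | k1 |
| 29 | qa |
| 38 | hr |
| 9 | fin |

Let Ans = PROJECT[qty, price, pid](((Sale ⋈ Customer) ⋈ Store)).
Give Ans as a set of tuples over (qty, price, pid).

{(31, 26, 9), (6, 29, 1), (6, 29, 14), (6, 29, 16), (6, 29, 23), (6, 9, 1), (6, 9, 14), (6, 9, 16), (6, 9, 23)}

Joining Sale and Customer on qty yields {(31, 26, 9, Nova), (6, 29, 1, Lyra), (6, 29, 14, Orion), (6, 29, 16, Zephyr), (6, 29, 23, Orion), (6, 34, 1, Lyra), (6, 34, 14, Orion), (6, 34, 16, Zephyr), (6, 34, 23, Orion), (6, 9, 1, Lyra), (6, 9, 14, Orion), (6, 9, 16, Zephyr), (6, 9, 23, Orion)}.
Joining (Sale ⋈ Customer) and Store on price yields {(31, 26, 9, Nova, cs), (6, 29, 1, Lyra, k1), (6, 29, 1, Lyra, qa), (6, 29, 14, Orion, k1), (6, 29, 14, Orion, qa), (6, 29, 16, Zephyr, k1), (6, 29, 16, Zephyr, qa), (6, 29, 23, Orion, k1), (6, 29, 23, Orion, qa), (6, 9, 1, Lyra, fin), (6, 9, 14, Orion, fin), (6, 9, 16, Zephyr, fin), (6, 9, 23, Orion, fin)}.
Projecting to qty, price, pid (4 duplicate(s) eliminated): {(31, 26, 9), (6, 29, 1), (6, 29, 14), (6, 29, 16), (6, 29, 23), (6, 9, 1), (6, 9, 14), (6, 9, 16), (6, 9, 23)}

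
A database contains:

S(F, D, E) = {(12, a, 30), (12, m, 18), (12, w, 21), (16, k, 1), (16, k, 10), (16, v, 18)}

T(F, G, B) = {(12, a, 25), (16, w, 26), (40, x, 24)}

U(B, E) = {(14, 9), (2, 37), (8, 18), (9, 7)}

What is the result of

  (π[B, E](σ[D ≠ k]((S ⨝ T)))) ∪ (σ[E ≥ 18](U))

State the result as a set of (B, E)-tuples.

{(2, 37), (25, 18), (25, 21), (25, 30), (26, 18), (8, 18)}

S ⋈ T (natural join on F): {(12, a, 30, a, 25), (12, m, 18, a, 25), (12, w, 21, a, 25), (16, k, 1, w, 26), (16, k, 10, w, 26), (16, v, 18, w, 26)}
Filtering on D ≠ k leaves {(12, a, 30, a, 25), (12, m, 18, a, 25), (12, w, 21, a, 25), (16, v, 18, w, 26)}.
π_{B, E} gives {(25, 18), (25, 21), (25, 30), (26, 18)}.
Filtering on E ≥ 18 leaves {(2, 37), (8, 18)}.
Set union of the two operands is {(2, 37), (25, 18), (25, 21), (25, 30), (26, 18), (8, 18)}.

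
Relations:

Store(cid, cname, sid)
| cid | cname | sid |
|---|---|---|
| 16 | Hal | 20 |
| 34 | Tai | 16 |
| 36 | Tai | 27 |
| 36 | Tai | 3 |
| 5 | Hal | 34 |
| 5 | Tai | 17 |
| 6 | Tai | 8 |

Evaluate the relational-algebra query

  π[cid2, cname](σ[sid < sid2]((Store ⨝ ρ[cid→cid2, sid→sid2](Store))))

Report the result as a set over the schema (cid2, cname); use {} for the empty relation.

{(34, Tai), (36, Tai), (5, Hal), (5, Tai), (6, Tai)}

ρ[cid→cid2, sid→sid2]: schema becomes (cid2, cname, sid2); tuples unchanged.
Joining Store and ρ[cid→cid2, sid→sid2](Store) on cname yields {(16, Hal, 20, 16, 20), (16, Hal, 20, 5, 34), (34, Tai, 16, 34, 16), (34, Tai, 16, 36, 27), (34, Tai, 16, 36, 3), (34, Tai, 16, 5, 17), (34, Tai, 16, 6, 8), (36, Tai, 27, 34, 16), (36, Tai, 27, 36, 27), (36, Tai, 27, 36, 3), (36, Tai, 27, 5, 17), (36, Tai, 27, 6, 8), (36, Tai, 3, 34, 16), (36, Tai, 3, 36, 27), (36, Tai, 3, 36, 3), (36, Tai, 3, 5, 17), (36, Tai, 3, 6, 8), (5, Hal, 34, 16, 20), (5, Hal, 34, 5, 34), (5, Tai, 17, 34, 16), (5, Tai, 17, 36, 27), (5, Tai, 17, 36, 3), (5, Tai, 17, 5, 17), (5, Tai, 17, 6, 8), (6, Tai, 8, 34, 16), (6, Tai, 8, 36, 27), (6, Tai, 8, 36, 3), (6, Tai, 8, 5, 17), (6, Tai, 8, 6, 8)}.
σ[sid < sid2]: keep tuples satisfying sid < sid2 → {(16, Hal, 20, 5, 34), (34, Tai, 16, 36, 27), (34, Tai, 16, 5, 17), (36, Tai, 3, 34, 16), (36, Tai, 3, 36, 27), (36, Tai, 3, 5, 17), (36, Tai, 3, 6, 8), (5, Tai, 17, 36, 27), (6, Tai, 8, 34, 16), (6, Tai, 8, 36, 27), (6, Tai, 8, 5, 17)}
Projecting to cid2, cname (6 duplicate(s) eliminated): {(34, Tai), (36, Tai), (5, Hal), (5, Tai), (6, Tai)}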